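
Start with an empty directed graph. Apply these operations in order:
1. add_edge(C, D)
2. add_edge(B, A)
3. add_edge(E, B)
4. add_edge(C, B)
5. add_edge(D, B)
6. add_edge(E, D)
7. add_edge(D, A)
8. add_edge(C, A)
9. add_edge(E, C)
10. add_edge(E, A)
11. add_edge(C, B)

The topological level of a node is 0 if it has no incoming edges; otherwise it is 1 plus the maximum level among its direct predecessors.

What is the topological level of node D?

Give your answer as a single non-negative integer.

Answer: 2

Derivation:
Op 1: add_edge(C, D). Edges now: 1
Op 2: add_edge(B, A). Edges now: 2
Op 3: add_edge(E, B). Edges now: 3
Op 4: add_edge(C, B). Edges now: 4
Op 5: add_edge(D, B). Edges now: 5
Op 6: add_edge(E, D). Edges now: 6
Op 7: add_edge(D, A). Edges now: 7
Op 8: add_edge(C, A). Edges now: 8
Op 9: add_edge(E, C). Edges now: 9
Op 10: add_edge(E, A). Edges now: 10
Op 11: add_edge(C, B) (duplicate, no change). Edges now: 10
Compute levels (Kahn BFS):
  sources (in-degree 0): E
  process E: level=0
    E->A: in-degree(A)=3, level(A)>=1
    E->B: in-degree(B)=2, level(B)>=1
    E->C: in-degree(C)=0, level(C)=1, enqueue
    E->D: in-degree(D)=1, level(D)>=1
  process C: level=1
    C->A: in-degree(A)=2, level(A)>=2
    C->B: in-degree(B)=1, level(B)>=2
    C->D: in-degree(D)=0, level(D)=2, enqueue
  process D: level=2
    D->A: in-degree(A)=1, level(A)>=3
    D->B: in-degree(B)=0, level(B)=3, enqueue
  process B: level=3
    B->A: in-degree(A)=0, level(A)=4, enqueue
  process A: level=4
All levels: A:4, B:3, C:1, D:2, E:0
level(D) = 2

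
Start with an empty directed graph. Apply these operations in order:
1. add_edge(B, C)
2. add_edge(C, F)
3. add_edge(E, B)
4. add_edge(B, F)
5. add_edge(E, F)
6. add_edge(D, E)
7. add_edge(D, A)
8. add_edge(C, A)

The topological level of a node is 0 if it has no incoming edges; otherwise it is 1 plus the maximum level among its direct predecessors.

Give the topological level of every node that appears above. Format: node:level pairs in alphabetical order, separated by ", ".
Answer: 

Op 1: add_edge(B, C). Edges now: 1
Op 2: add_edge(C, F). Edges now: 2
Op 3: add_edge(E, B). Edges now: 3
Op 4: add_edge(B, F). Edges now: 4
Op 5: add_edge(E, F). Edges now: 5
Op 6: add_edge(D, E). Edges now: 6
Op 7: add_edge(D, A). Edges now: 7
Op 8: add_edge(C, A). Edges now: 8
Compute levels (Kahn BFS):
  sources (in-degree 0): D
  process D: level=0
    D->A: in-degree(A)=1, level(A)>=1
    D->E: in-degree(E)=0, level(E)=1, enqueue
  process E: level=1
    E->B: in-degree(B)=0, level(B)=2, enqueue
    E->F: in-degree(F)=2, level(F)>=2
  process B: level=2
    B->C: in-degree(C)=0, level(C)=3, enqueue
    B->F: in-degree(F)=1, level(F)>=3
  process C: level=3
    C->A: in-degree(A)=0, level(A)=4, enqueue
    C->F: in-degree(F)=0, level(F)=4, enqueue
  process A: level=4
  process F: level=4
All levels: A:4, B:2, C:3, D:0, E:1, F:4

Answer: A:4, B:2, C:3, D:0, E:1, F:4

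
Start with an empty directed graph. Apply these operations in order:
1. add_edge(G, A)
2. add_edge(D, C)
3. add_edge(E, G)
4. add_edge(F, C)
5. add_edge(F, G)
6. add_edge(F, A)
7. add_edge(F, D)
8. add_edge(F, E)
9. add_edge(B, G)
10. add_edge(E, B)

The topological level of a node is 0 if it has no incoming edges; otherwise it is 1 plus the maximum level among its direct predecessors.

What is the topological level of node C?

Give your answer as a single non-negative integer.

Answer: 2

Derivation:
Op 1: add_edge(G, A). Edges now: 1
Op 2: add_edge(D, C). Edges now: 2
Op 3: add_edge(E, G). Edges now: 3
Op 4: add_edge(F, C). Edges now: 4
Op 5: add_edge(F, G). Edges now: 5
Op 6: add_edge(F, A). Edges now: 6
Op 7: add_edge(F, D). Edges now: 7
Op 8: add_edge(F, E). Edges now: 8
Op 9: add_edge(B, G). Edges now: 9
Op 10: add_edge(E, B). Edges now: 10
Compute levels (Kahn BFS):
  sources (in-degree 0): F
  process F: level=0
    F->A: in-degree(A)=1, level(A)>=1
    F->C: in-degree(C)=1, level(C)>=1
    F->D: in-degree(D)=0, level(D)=1, enqueue
    F->E: in-degree(E)=0, level(E)=1, enqueue
    F->G: in-degree(G)=2, level(G)>=1
  process D: level=1
    D->C: in-degree(C)=0, level(C)=2, enqueue
  process E: level=1
    E->B: in-degree(B)=0, level(B)=2, enqueue
    E->G: in-degree(G)=1, level(G)>=2
  process C: level=2
  process B: level=2
    B->G: in-degree(G)=0, level(G)=3, enqueue
  process G: level=3
    G->A: in-degree(A)=0, level(A)=4, enqueue
  process A: level=4
All levels: A:4, B:2, C:2, D:1, E:1, F:0, G:3
level(C) = 2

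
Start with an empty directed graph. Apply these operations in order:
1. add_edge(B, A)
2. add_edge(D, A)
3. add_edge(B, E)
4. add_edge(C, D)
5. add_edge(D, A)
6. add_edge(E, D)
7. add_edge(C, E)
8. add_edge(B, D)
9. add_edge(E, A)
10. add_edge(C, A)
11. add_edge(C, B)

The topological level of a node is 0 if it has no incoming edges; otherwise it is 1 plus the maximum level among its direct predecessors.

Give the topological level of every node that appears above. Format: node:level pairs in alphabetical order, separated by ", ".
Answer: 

Answer: A:4, B:1, C:0, D:3, E:2

Derivation:
Op 1: add_edge(B, A). Edges now: 1
Op 2: add_edge(D, A). Edges now: 2
Op 3: add_edge(B, E). Edges now: 3
Op 4: add_edge(C, D). Edges now: 4
Op 5: add_edge(D, A) (duplicate, no change). Edges now: 4
Op 6: add_edge(E, D). Edges now: 5
Op 7: add_edge(C, E). Edges now: 6
Op 8: add_edge(B, D). Edges now: 7
Op 9: add_edge(E, A). Edges now: 8
Op 10: add_edge(C, A). Edges now: 9
Op 11: add_edge(C, B). Edges now: 10
Compute levels (Kahn BFS):
  sources (in-degree 0): C
  process C: level=0
    C->A: in-degree(A)=3, level(A)>=1
    C->B: in-degree(B)=0, level(B)=1, enqueue
    C->D: in-degree(D)=2, level(D)>=1
    C->E: in-degree(E)=1, level(E)>=1
  process B: level=1
    B->A: in-degree(A)=2, level(A)>=2
    B->D: in-degree(D)=1, level(D)>=2
    B->E: in-degree(E)=0, level(E)=2, enqueue
  process E: level=2
    E->A: in-degree(A)=1, level(A)>=3
    E->D: in-degree(D)=0, level(D)=3, enqueue
  process D: level=3
    D->A: in-degree(A)=0, level(A)=4, enqueue
  process A: level=4
All levels: A:4, B:1, C:0, D:3, E:2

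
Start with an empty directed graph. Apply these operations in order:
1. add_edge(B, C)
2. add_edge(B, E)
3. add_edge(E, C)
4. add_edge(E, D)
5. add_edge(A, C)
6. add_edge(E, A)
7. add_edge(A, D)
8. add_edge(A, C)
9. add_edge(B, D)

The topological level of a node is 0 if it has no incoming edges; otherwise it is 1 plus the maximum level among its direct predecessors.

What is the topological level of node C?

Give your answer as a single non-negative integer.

Op 1: add_edge(B, C). Edges now: 1
Op 2: add_edge(B, E). Edges now: 2
Op 3: add_edge(E, C). Edges now: 3
Op 4: add_edge(E, D). Edges now: 4
Op 5: add_edge(A, C). Edges now: 5
Op 6: add_edge(E, A). Edges now: 6
Op 7: add_edge(A, D). Edges now: 7
Op 8: add_edge(A, C) (duplicate, no change). Edges now: 7
Op 9: add_edge(B, D). Edges now: 8
Compute levels (Kahn BFS):
  sources (in-degree 0): B
  process B: level=0
    B->C: in-degree(C)=2, level(C)>=1
    B->D: in-degree(D)=2, level(D)>=1
    B->E: in-degree(E)=0, level(E)=1, enqueue
  process E: level=1
    E->A: in-degree(A)=0, level(A)=2, enqueue
    E->C: in-degree(C)=1, level(C)>=2
    E->D: in-degree(D)=1, level(D)>=2
  process A: level=2
    A->C: in-degree(C)=0, level(C)=3, enqueue
    A->D: in-degree(D)=0, level(D)=3, enqueue
  process C: level=3
  process D: level=3
All levels: A:2, B:0, C:3, D:3, E:1
level(C) = 3

Answer: 3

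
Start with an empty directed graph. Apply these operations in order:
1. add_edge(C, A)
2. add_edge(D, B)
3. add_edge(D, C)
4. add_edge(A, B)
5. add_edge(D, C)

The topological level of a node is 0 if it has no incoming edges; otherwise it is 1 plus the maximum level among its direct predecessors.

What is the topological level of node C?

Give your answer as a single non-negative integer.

Answer: 1

Derivation:
Op 1: add_edge(C, A). Edges now: 1
Op 2: add_edge(D, B). Edges now: 2
Op 3: add_edge(D, C). Edges now: 3
Op 4: add_edge(A, B). Edges now: 4
Op 5: add_edge(D, C) (duplicate, no change). Edges now: 4
Compute levels (Kahn BFS):
  sources (in-degree 0): D
  process D: level=0
    D->B: in-degree(B)=1, level(B)>=1
    D->C: in-degree(C)=0, level(C)=1, enqueue
  process C: level=1
    C->A: in-degree(A)=0, level(A)=2, enqueue
  process A: level=2
    A->B: in-degree(B)=0, level(B)=3, enqueue
  process B: level=3
All levels: A:2, B:3, C:1, D:0
level(C) = 1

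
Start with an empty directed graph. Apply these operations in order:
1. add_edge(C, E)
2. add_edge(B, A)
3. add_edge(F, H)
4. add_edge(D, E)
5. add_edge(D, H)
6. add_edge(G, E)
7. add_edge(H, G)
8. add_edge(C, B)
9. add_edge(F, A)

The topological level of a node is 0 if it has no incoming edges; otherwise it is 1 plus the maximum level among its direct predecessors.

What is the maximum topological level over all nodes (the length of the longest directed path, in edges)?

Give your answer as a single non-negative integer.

Answer: 3

Derivation:
Op 1: add_edge(C, E). Edges now: 1
Op 2: add_edge(B, A). Edges now: 2
Op 3: add_edge(F, H). Edges now: 3
Op 4: add_edge(D, E). Edges now: 4
Op 5: add_edge(D, H). Edges now: 5
Op 6: add_edge(G, E). Edges now: 6
Op 7: add_edge(H, G). Edges now: 7
Op 8: add_edge(C, B). Edges now: 8
Op 9: add_edge(F, A). Edges now: 9
Compute levels (Kahn BFS):
  sources (in-degree 0): C, D, F
  process C: level=0
    C->B: in-degree(B)=0, level(B)=1, enqueue
    C->E: in-degree(E)=2, level(E)>=1
  process D: level=0
    D->E: in-degree(E)=1, level(E)>=1
    D->H: in-degree(H)=1, level(H)>=1
  process F: level=0
    F->A: in-degree(A)=1, level(A)>=1
    F->H: in-degree(H)=0, level(H)=1, enqueue
  process B: level=1
    B->A: in-degree(A)=0, level(A)=2, enqueue
  process H: level=1
    H->G: in-degree(G)=0, level(G)=2, enqueue
  process A: level=2
  process G: level=2
    G->E: in-degree(E)=0, level(E)=3, enqueue
  process E: level=3
All levels: A:2, B:1, C:0, D:0, E:3, F:0, G:2, H:1
max level = 3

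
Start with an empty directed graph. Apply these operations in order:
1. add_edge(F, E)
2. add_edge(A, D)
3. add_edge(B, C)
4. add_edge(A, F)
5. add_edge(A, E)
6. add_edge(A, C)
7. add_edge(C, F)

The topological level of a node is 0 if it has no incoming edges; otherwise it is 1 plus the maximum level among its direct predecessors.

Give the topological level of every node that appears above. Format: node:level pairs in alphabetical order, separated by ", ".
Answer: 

Answer: A:0, B:0, C:1, D:1, E:3, F:2

Derivation:
Op 1: add_edge(F, E). Edges now: 1
Op 2: add_edge(A, D). Edges now: 2
Op 3: add_edge(B, C). Edges now: 3
Op 4: add_edge(A, F). Edges now: 4
Op 5: add_edge(A, E). Edges now: 5
Op 6: add_edge(A, C). Edges now: 6
Op 7: add_edge(C, F). Edges now: 7
Compute levels (Kahn BFS):
  sources (in-degree 0): A, B
  process A: level=0
    A->C: in-degree(C)=1, level(C)>=1
    A->D: in-degree(D)=0, level(D)=1, enqueue
    A->E: in-degree(E)=1, level(E)>=1
    A->F: in-degree(F)=1, level(F)>=1
  process B: level=0
    B->C: in-degree(C)=0, level(C)=1, enqueue
  process D: level=1
  process C: level=1
    C->F: in-degree(F)=0, level(F)=2, enqueue
  process F: level=2
    F->E: in-degree(E)=0, level(E)=3, enqueue
  process E: level=3
All levels: A:0, B:0, C:1, D:1, E:3, F:2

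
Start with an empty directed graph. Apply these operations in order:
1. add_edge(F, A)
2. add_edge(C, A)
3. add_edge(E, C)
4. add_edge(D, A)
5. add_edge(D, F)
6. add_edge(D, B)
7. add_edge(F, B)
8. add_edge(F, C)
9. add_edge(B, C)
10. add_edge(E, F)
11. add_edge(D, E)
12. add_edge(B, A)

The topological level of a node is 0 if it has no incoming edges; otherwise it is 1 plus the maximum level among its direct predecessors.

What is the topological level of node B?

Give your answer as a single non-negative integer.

Answer: 3

Derivation:
Op 1: add_edge(F, A). Edges now: 1
Op 2: add_edge(C, A). Edges now: 2
Op 3: add_edge(E, C). Edges now: 3
Op 4: add_edge(D, A). Edges now: 4
Op 5: add_edge(D, F). Edges now: 5
Op 6: add_edge(D, B). Edges now: 6
Op 7: add_edge(F, B). Edges now: 7
Op 8: add_edge(F, C). Edges now: 8
Op 9: add_edge(B, C). Edges now: 9
Op 10: add_edge(E, F). Edges now: 10
Op 11: add_edge(D, E). Edges now: 11
Op 12: add_edge(B, A). Edges now: 12
Compute levels (Kahn BFS):
  sources (in-degree 0): D
  process D: level=0
    D->A: in-degree(A)=3, level(A)>=1
    D->B: in-degree(B)=1, level(B)>=1
    D->E: in-degree(E)=0, level(E)=1, enqueue
    D->F: in-degree(F)=1, level(F)>=1
  process E: level=1
    E->C: in-degree(C)=2, level(C)>=2
    E->F: in-degree(F)=0, level(F)=2, enqueue
  process F: level=2
    F->A: in-degree(A)=2, level(A)>=3
    F->B: in-degree(B)=0, level(B)=3, enqueue
    F->C: in-degree(C)=1, level(C)>=3
  process B: level=3
    B->A: in-degree(A)=1, level(A)>=4
    B->C: in-degree(C)=0, level(C)=4, enqueue
  process C: level=4
    C->A: in-degree(A)=0, level(A)=5, enqueue
  process A: level=5
All levels: A:5, B:3, C:4, D:0, E:1, F:2
level(B) = 3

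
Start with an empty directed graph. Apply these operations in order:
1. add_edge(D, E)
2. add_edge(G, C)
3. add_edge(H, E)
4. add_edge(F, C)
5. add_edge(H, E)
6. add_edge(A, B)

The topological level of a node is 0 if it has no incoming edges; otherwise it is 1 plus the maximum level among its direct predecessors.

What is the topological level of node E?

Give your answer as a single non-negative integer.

Answer: 1

Derivation:
Op 1: add_edge(D, E). Edges now: 1
Op 2: add_edge(G, C). Edges now: 2
Op 3: add_edge(H, E). Edges now: 3
Op 4: add_edge(F, C). Edges now: 4
Op 5: add_edge(H, E) (duplicate, no change). Edges now: 4
Op 6: add_edge(A, B). Edges now: 5
Compute levels (Kahn BFS):
  sources (in-degree 0): A, D, F, G, H
  process A: level=0
    A->B: in-degree(B)=0, level(B)=1, enqueue
  process D: level=0
    D->E: in-degree(E)=1, level(E)>=1
  process F: level=0
    F->C: in-degree(C)=1, level(C)>=1
  process G: level=0
    G->C: in-degree(C)=0, level(C)=1, enqueue
  process H: level=0
    H->E: in-degree(E)=0, level(E)=1, enqueue
  process B: level=1
  process C: level=1
  process E: level=1
All levels: A:0, B:1, C:1, D:0, E:1, F:0, G:0, H:0
level(E) = 1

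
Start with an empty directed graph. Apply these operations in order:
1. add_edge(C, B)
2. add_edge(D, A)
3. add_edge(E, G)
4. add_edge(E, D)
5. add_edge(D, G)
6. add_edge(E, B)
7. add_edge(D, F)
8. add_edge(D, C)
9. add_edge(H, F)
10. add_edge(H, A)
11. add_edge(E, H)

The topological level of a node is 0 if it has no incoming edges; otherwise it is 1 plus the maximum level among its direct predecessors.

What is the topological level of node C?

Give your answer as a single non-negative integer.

Op 1: add_edge(C, B). Edges now: 1
Op 2: add_edge(D, A). Edges now: 2
Op 3: add_edge(E, G). Edges now: 3
Op 4: add_edge(E, D). Edges now: 4
Op 5: add_edge(D, G). Edges now: 5
Op 6: add_edge(E, B). Edges now: 6
Op 7: add_edge(D, F). Edges now: 7
Op 8: add_edge(D, C). Edges now: 8
Op 9: add_edge(H, F). Edges now: 9
Op 10: add_edge(H, A). Edges now: 10
Op 11: add_edge(E, H). Edges now: 11
Compute levels (Kahn BFS):
  sources (in-degree 0): E
  process E: level=0
    E->B: in-degree(B)=1, level(B)>=1
    E->D: in-degree(D)=0, level(D)=1, enqueue
    E->G: in-degree(G)=1, level(G)>=1
    E->H: in-degree(H)=0, level(H)=1, enqueue
  process D: level=1
    D->A: in-degree(A)=1, level(A)>=2
    D->C: in-degree(C)=0, level(C)=2, enqueue
    D->F: in-degree(F)=1, level(F)>=2
    D->G: in-degree(G)=0, level(G)=2, enqueue
  process H: level=1
    H->A: in-degree(A)=0, level(A)=2, enqueue
    H->F: in-degree(F)=0, level(F)=2, enqueue
  process C: level=2
    C->B: in-degree(B)=0, level(B)=3, enqueue
  process G: level=2
  process A: level=2
  process F: level=2
  process B: level=3
All levels: A:2, B:3, C:2, D:1, E:0, F:2, G:2, H:1
level(C) = 2

Answer: 2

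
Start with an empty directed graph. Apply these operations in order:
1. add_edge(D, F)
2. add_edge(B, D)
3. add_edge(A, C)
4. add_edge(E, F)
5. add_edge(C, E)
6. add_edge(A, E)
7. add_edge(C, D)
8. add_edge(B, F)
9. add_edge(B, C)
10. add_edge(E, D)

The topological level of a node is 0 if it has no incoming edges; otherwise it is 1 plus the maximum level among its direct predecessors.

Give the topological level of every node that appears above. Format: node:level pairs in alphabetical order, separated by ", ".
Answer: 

Answer: A:0, B:0, C:1, D:3, E:2, F:4

Derivation:
Op 1: add_edge(D, F). Edges now: 1
Op 2: add_edge(B, D). Edges now: 2
Op 3: add_edge(A, C). Edges now: 3
Op 4: add_edge(E, F). Edges now: 4
Op 5: add_edge(C, E). Edges now: 5
Op 6: add_edge(A, E). Edges now: 6
Op 7: add_edge(C, D). Edges now: 7
Op 8: add_edge(B, F). Edges now: 8
Op 9: add_edge(B, C). Edges now: 9
Op 10: add_edge(E, D). Edges now: 10
Compute levels (Kahn BFS):
  sources (in-degree 0): A, B
  process A: level=0
    A->C: in-degree(C)=1, level(C)>=1
    A->E: in-degree(E)=1, level(E)>=1
  process B: level=0
    B->C: in-degree(C)=0, level(C)=1, enqueue
    B->D: in-degree(D)=2, level(D)>=1
    B->F: in-degree(F)=2, level(F)>=1
  process C: level=1
    C->D: in-degree(D)=1, level(D)>=2
    C->E: in-degree(E)=0, level(E)=2, enqueue
  process E: level=2
    E->D: in-degree(D)=0, level(D)=3, enqueue
    E->F: in-degree(F)=1, level(F)>=3
  process D: level=3
    D->F: in-degree(F)=0, level(F)=4, enqueue
  process F: level=4
All levels: A:0, B:0, C:1, D:3, E:2, F:4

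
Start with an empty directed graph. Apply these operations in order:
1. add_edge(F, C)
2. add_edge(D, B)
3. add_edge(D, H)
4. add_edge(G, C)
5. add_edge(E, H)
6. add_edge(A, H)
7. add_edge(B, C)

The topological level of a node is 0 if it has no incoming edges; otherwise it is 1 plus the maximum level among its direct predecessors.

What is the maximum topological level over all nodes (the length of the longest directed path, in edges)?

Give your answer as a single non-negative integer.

Op 1: add_edge(F, C). Edges now: 1
Op 2: add_edge(D, B). Edges now: 2
Op 3: add_edge(D, H). Edges now: 3
Op 4: add_edge(G, C). Edges now: 4
Op 5: add_edge(E, H). Edges now: 5
Op 6: add_edge(A, H). Edges now: 6
Op 7: add_edge(B, C). Edges now: 7
Compute levels (Kahn BFS):
  sources (in-degree 0): A, D, E, F, G
  process A: level=0
    A->H: in-degree(H)=2, level(H)>=1
  process D: level=0
    D->B: in-degree(B)=0, level(B)=1, enqueue
    D->H: in-degree(H)=1, level(H)>=1
  process E: level=0
    E->H: in-degree(H)=0, level(H)=1, enqueue
  process F: level=0
    F->C: in-degree(C)=2, level(C)>=1
  process G: level=0
    G->C: in-degree(C)=1, level(C)>=1
  process B: level=1
    B->C: in-degree(C)=0, level(C)=2, enqueue
  process H: level=1
  process C: level=2
All levels: A:0, B:1, C:2, D:0, E:0, F:0, G:0, H:1
max level = 2

Answer: 2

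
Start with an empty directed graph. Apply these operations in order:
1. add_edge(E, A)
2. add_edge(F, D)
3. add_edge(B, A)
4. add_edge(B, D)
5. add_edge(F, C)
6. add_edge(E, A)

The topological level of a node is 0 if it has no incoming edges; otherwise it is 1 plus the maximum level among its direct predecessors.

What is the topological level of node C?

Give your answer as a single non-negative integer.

Op 1: add_edge(E, A). Edges now: 1
Op 2: add_edge(F, D). Edges now: 2
Op 3: add_edge(B, A). Edges now: 3
Op 4: add_edge(B, D). Edges now: 4
Op 5: add_edge(F, C). Edges now: 5
Op 6: add_edge(E, A) (duplicate, no change). Edges now: 5
Compute levels (Kahn BFS):
  sources (in-degree 0): B, E, F
  process B: level=0
    B->A: in-degree(A)=1, level(A)>=1
    B->D: in-degree(D)=1, level(D)>=1
  process E: level=0
    E->A: in-degree(A)=0, level(A)=1, enqueue
  process F: level=0
    F->C: in-degree(C)=0, level(C)=1, enqueue
    F->D: in-degree(D)=0, level(D)=1, enqueue
  process A: level=1
  process C: level=1
  process D: level=1
All levels: A:1, B:0, C:1, D:1, E:0, F:0
level(C) = 1

Answer: 1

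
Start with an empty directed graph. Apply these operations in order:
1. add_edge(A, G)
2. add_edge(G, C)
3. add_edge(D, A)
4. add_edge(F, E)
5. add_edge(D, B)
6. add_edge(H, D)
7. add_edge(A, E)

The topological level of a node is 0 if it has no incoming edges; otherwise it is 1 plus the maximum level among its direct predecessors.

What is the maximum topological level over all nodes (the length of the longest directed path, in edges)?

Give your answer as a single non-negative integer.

Answer: 4

Derivation:
Op 1: add_edge(A, G). Edges now: 1
Op 2: add_edge(G, C). Edges now: 2
Op 3: add_edge(D, A). Edges now: 3
Op 4: add_edge(F, E). Edges now: 4
Op 5: add_edge(D, B). Edges now: 5
Op 6: add_edge(H, D). Edges now: 6
Op 7: add_edge(A, E). Edges now: 7
Compute levels (Kahn BFS):
  sources (in-degree 0): F, H
  process F: level=0
    F->E: in-degree(E)=1, level(E)>=1
  process H: level=0
    H->D: in-degree(D)=0, level(D)=1, enqueue
  process D: level=1
    D->A: in-degree(A)=0, level(A)=2, enqueue
    D->B: in-degree(B)=0, level(B)=2, enqueue
  process A: level=2
    A->E: in-degree(E)=0, level(E)=3, enqueue
    A->G: in-degree(G)=0, level(G)=3, enqueue
  process B: level=2
  process E: level=3
  process G: level=3
    G->C: in-degree(C)=0, level(C)=4, enqueue
  process C: level=4
All levels: A:2, B:2, C:4, D:1, E:3, F:0, G:3, H:0
max level = 4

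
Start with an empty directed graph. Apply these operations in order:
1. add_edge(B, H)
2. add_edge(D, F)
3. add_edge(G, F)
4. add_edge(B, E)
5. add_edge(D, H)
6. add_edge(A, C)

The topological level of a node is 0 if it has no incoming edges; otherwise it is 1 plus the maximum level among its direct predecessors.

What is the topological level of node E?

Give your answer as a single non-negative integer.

Answer: 1

Derivation:
Op 1: add_edge(B, H). Edges now: 1
Op 2: add_edge(D, F). Edges now: 2
Op 3: add_edge(G, F). Edges now: 3
Op 4: add_edge(B, E). Edges now: 4
Op 5: add_edge(D, H). Edges now: 5
Op 6: add_edge(A, C). Edges now: 6
Compute levels (Kahn BFS):
  sources (in-degree 0): A, B, D, G
  process A: level=0
    A->C: in-degree(C)=0, level(C)=1, enqueue
  process B: level=0
    B->E: in-degree(E)=0, level(E)=1, enqueue
    B->H: in-degree(H)=1, level(H)>=1
  process D: level=0
    D->F: in-degree(F)=1, level(F)>=1
    D->H: in-degree(H)=0, level(H)=1, enqueue
  process G: level=0
    G->F: in-degree(F)=0, level(F)=1, enqueue
  process C: level=1
  process E: level=1
  process H: level=1
  process F: level=1
All levels: A:0, B:0, C:1, D:0, E:1, F:1, G:0, H:1
level(E) = 1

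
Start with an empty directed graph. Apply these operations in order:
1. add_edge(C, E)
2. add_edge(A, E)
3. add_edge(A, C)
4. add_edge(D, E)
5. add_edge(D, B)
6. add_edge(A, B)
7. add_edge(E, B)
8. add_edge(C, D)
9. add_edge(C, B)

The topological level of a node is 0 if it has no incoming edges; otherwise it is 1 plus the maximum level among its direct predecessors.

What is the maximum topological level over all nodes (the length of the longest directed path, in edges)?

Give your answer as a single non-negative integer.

Answer: 4

Derivation:
Op 1: add_edge(C, E). Edges now: 1
Op 2: add_edge(A, E). Edges now: 2
Op 3: add_edge(A, C). Edges now: 3
Op 4: add_edge(D, E). Edges now: 4
Op 5: add_edge(D, B). Edges now: 5
Op 6: add_edge(A, B). Edges now: 6
Op 7: add_edge(E, B). Edges now: 7
Op 8: add_edge(C, D). Edges now: 8
Op 9: add_edge(C, B). Edges now: 9
Compute levels (Kahn BFS):
  sources (in-degree 0): A
  process A: level=0
    A->B: in-degree(B)=3, level(B)>=1
    A->C: in-degree(C)=0, level(C)=1, enqueue
    A->E: in-degree(E)=2, level(E)>=1
  process C: level=1
    C->B: in-degree(B)=2, level(B)>=2
    C->D: in-degree(D)=0, level(D)=2, enqueue
    C->E: in-degree(E)=1, level(E)>=2
  process D: level=2
    D->B: in-degree(B)=1, level(B)>=3
    D->E: in-degree(E)=0, level(E)=3, enqueue
  process E: level=3
    E->B: in-degree(B)=0, level(B)=4, enqueue
  process B: level=4
All levels: A:0, B:4, C:1, D:2, E:3
max level = 4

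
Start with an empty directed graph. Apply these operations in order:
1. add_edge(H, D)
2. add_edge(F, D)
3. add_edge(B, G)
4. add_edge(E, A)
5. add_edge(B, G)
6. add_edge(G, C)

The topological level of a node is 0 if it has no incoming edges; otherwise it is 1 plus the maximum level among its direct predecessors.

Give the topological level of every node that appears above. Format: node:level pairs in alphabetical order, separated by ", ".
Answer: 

Op 1: add_edge(H, D). Edges now: 1
Op 2: add_edge(F, D). Edges now: 2
Op 3: add_edge(B, G). Edges now: 3
Op 4: add_edge(E, A). Edges now: 4
Op 5: add_edge(B, G) (duplicate, no change). Edges now: 4
Op 6: add_edge(G, C). Edges now: 5
Compute levels (Kahn BFS):
  sources (in-degree 0): B, E, F, H
  process B: level=0
    B->G: in-degree(G)=0, level(G)=1, enqueue
  process E: level=0
    E->A: in-degree(A)=0, level(A)=1, enqueue
  process F: level=0
    F->D: in-degree(D)=1, level(D)>=1
  process H: level=0
    H->D: in-degree(D)=0, level(D)=1, enqueue
  process G: level=1
    G->C: in-degree(C)=0, level(C)=2, enqueue
  process A: level=1
  process D: level=1
  process C: level=2
All levels: A:1, B:0, C:2, D:1, E:0, F:0, G:1, H:0

Answer: A:1, B:0, C:2, D:1, E:0, F:0, G:1, H:0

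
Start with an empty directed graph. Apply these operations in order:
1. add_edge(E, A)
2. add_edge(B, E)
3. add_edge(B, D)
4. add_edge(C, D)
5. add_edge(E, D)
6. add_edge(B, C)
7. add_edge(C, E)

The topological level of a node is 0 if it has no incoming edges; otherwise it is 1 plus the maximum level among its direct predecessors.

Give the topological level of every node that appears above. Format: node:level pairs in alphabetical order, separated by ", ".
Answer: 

Answer: A:3, B:0, C:1, D:3, E:2

Derivation:
Op 1: add_edge(E, A). Edges now: 1
Op 2: add_edge(B, E). Edges now: 2
Op 3: add_edge(B, D). Edges now: 3
Op 4: add_edge(C, D). Edges now: 4
Op 5: add_edge(E, D). Edges now: 5
Op 6: add_edge(B, C). Edges now: 6
Op 7: add_edge(C, E). Edges now: 7
Compute levels (Kahn BFS):
  sources (in-degree 0): B
  process B: level=0
    B->C: in-degree(C)=0, level(C)=1, enqueue
    B->D: in-degree(D)=2, level(D)>=1
    B->E: in-degree(E)=1, level(E)>=1
  process C: level=1
    C->D: in-degree(D)=1, level(D)>=2
    C->E: in-degree(E)=0, level(E)=2, enqueue
  process E: level=2
    E->A: in-degree(A)=0, level(A)=3, enqueue
    E->D: in-degree(D)=0, level(D)=3, enqueue
  process A: level=3
  process D: level=3
All levels: A:3, B:0, C:1, D:3, E:2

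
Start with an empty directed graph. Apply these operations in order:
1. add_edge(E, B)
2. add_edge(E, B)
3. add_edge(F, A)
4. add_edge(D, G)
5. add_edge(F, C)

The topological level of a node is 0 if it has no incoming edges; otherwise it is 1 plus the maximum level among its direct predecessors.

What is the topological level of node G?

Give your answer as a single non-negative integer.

Answer: 1

Derivation:
Op 1: add_edge(E, B). Edges now: 1
Op 2: add_edge(E, B) (duplicate, no change). Edges now: 1
Op 3: add_edge(F, A). Edges now: 2
Op 4: add_edge(D, G). Edges now: 3
Op 5: add_edge(F, C). Edges now: 4
Compute levels (Kahn BFS):
  sources (in-degree 0): D, E, F
  process D: level=0
    D->G: in-degree(G)=0, level(G)=1, enqueue
  process E: level=0
    E->B: in-degree(B)=0, level(B)=1, enqueue
  process F: level=0
    F->A: in-degree(A)=0, level(A)=1, enqueue
    F->C: in-degree(C)=0, level(C)=1, enqueue
  process G: level=1
  process B: level=1
  process A: level=1
  process C: level=1
All levels: A:1, B:1, C:1, D:0, E:0, F:0, G:1
level(G) = 1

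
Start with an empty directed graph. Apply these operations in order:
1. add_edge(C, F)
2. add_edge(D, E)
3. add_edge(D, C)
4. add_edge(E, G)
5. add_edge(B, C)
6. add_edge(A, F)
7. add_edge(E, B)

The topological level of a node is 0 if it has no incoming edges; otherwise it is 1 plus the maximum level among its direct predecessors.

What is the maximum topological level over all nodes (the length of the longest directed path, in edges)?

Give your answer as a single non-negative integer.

Answer: 4

Derivation:
Op 1: add_edge(C, F). Edges now: 1
Op 2: add_edge(D, E). Edges now: 2
Op 3: add_edge(D, C). Edges now: 3
Op 4: add_edge(E, G). Edges now: 4
Op 5: add_edge(B, C). Edges now: 5
Op 6: add_edge(A, F). Edges now: 6
Op 7: add_edge(E, B). Edges now: 7
Compute levels (Kahn BFS):
  sources (in-degree 0): A, D
  process A: level=0
    A->F: in-degree(F)=1, level(F)>=1
  process D: level=0
    D->C: in-degree(C)=1, level(C)>=1
    D->E: in-degree(E)=0, level(E)=1, enqueue
  process E: level=1
    E->B: in-degree(B)=0, level(B)=2, enqueue
    E->G: in-degree(G)=0, level(G)=2, enqueue
  process B: level=2
    B->C: in-degree(C)=0, level(C)=3, enqueue
  process G: level=2
  process C: level=3
    C->F: in-degree(F)=0, level(F)=4, enqueue
  process F: level=4
All levels: A:0, B:2, C:3, D:0, E:1, F:4, G:2
max level = 4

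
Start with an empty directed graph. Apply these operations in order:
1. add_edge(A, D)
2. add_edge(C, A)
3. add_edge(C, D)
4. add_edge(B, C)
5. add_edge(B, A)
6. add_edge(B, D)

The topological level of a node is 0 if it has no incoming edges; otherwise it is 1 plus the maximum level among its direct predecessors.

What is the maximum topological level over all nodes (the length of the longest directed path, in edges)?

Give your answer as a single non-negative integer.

Op 1: add_edge(A, D). Edges now: 1
Op 2: add_edge(C, A). Edges now: 2
Op 3: add_edge(C, D). Edges now: 3
Op 4: add_edge(B, C). Edges now: 4
Op 5: add_edge(B, A). Edges now: 5
Op 6: add_edge(B, D). Edges now: 6
Compute levels (Kahn BFS):
  sources (in-degree 0): B
  process B: level=0
    B->A: in-degree(A)=1, level(A)>=1
    B->C: in-degree(C)=0, level(C)=1, enqueue
    B->D: in-degree(D)=2, level(D)>=1
  process C: level=1
    C->A: in-degree(A)=0, level(A)=2, enqueue
    C->D: in-degree(D)=1, level(D)>=2
  process A: level=2
    A->D: in-degree(D)=0, level(D)=3, enqueue
  process D: level=3
All levels: A:2, B:0, C:1, D:3
max level = 3

Answer: 3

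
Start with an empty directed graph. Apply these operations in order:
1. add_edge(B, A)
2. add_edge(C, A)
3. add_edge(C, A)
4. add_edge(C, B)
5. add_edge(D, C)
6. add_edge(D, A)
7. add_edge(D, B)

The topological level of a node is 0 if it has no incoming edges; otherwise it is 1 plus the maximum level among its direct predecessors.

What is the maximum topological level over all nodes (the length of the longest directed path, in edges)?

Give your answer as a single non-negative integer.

Op 1: add_edge(B, A). Edges now: 1
Op 2: add_edge(C, A). Edges now: 2
Op 3: add_edge(C, A) (duplicate, no change). Edges now: 2
Op 4: add_edge(C, B). Edges now: 3
Op 5: add_edge(D, C). Edges now: 4
Op 6: add_edge(D, A). Edges now: 5
Op 7: add_edge(D, B). Edges now: 6
Compute levels (Kahn BFS):
  sources (in-degree 0): D
  process D: level=0
    D->A: in-degree(A)=2, level(A)>=1
    D->B: in-degree(B)=1, level(B)>=1
    D->C: in-degree(C)=0, level(C)=1, enqueue
  process C: level=1
    C->A: in-degree(A)=1, level(A)>=2
    C->B: in-degree(B)=0, level(B)=2, enqueue
  process B: level=2
    B->A: in-degree(A)=0, level(A)=3, enqueue
  process A: level=3
All levels: A:3, B:2, C:1, D:0
max level = 3

Answer: 3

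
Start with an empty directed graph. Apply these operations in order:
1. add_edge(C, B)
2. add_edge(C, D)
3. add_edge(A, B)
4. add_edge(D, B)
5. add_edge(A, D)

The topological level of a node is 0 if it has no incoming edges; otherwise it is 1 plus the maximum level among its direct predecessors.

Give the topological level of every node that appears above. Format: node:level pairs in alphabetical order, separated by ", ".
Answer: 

Answer: A:0, B:2, C:0, D:1

Derivation:
Op 1: add_edge(C, B). Edges now: 1
Op 2: add_edge(C, D). Edges now: 2
Op 3: add_edge(A, B). Edges now: 3
Op 4: add_edge(D, B). Edges now: 4
Op 5: add_edge(A, D). Edges now: 5
Compute levels (Kahn BFS):
  sources (in-degree 0): A, C
  process A: level=0
    A->B: in-degree(B)=2, level(B)>=1
    A->D: in-degree(D)=1, level(D)>=1
  process C: level=0
    C->B: in-degree(B)=1, level(B)>=1
    C->D: in-degree(D)=0, level(D)=1, enqueue
  process D: level=1
    D->B: in-degree(B)=0, level(B)=2, enqueue
  process B: level=2
All levels: A:0, B:2, C:0, D:1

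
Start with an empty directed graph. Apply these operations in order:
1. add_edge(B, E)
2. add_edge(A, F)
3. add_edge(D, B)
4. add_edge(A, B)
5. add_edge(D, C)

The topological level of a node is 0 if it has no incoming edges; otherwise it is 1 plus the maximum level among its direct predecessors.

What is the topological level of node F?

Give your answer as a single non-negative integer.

Op 1: add_edge(B, E). Edges now: 1
Op 2: add_edge(A, F). Edges now: 2
Op 3: add_edge(D, B). Edges now: 3
Op 4: add_edge(A, B). Edges now: 4
Op 5: add_edge(D, C). Edges now: 5
Compute levels (Kahn BFS):
  sources (in-degree 0): A, D
  process A: level=0
    A->B: in-degree(B)=1, level(B)>=1
    A->F: in-degree(F)=0, level(F)=1, enqueue
  process D: level=0
    D->B: in-degree(B)=0, level(B)=1, enqueue
    D->C: in-degree(C)=0, level(C)=1, enqueue
  process F: level=1
  process B: level=1
    B->E: in-degree(E)=0, level(E)=2, enqueue
  process C: level=1
  process E: level=2
All levels: A:0, B:1, C:1, D:0, E:2, F:1
level(F) = 1

Answer: 1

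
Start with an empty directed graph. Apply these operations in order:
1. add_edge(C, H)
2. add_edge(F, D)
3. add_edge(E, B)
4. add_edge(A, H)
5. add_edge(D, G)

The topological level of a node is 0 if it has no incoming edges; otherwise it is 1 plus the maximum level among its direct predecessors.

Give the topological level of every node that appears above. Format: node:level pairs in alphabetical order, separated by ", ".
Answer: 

Op 1: add_edge(C, H). Edges now: 1
Op 2: add_edge(F, D). Edges now: 2
Op 3: add_edge(E, B). Edges now: 3
Op 4: add_edge(A, H). Edges now: 4
Op 5: add_edge(D, G). Edges now: 5
Compute levels (Kahn BFS):
  sources (in-degree 0): A, C, E, F
  process A: level=0
    A->H: in-degree(H)=1, level(H)>=1
  process C: level=0
    C->H: in-degree(H)=0, level(H)=1, enqueue
  process E: level=0
    E->B: in-degree(B)=0, level(B)=1, enqueue
  process F: level=0
    F->D: in-degree(D)=0, level(D)=1, enqueue
  process H: level=1
  process B: level=1
  process D: level=1
    D->G: in-degree(G)=0, level(G)=2, enqueue
  process G: level=2
All levels: A:0, B:1, C:0, D:1, E:0, F:0, G:2, H:1

Answer: A:0, B:1, C:0, D:1, E:0, F:0, G:2, H:1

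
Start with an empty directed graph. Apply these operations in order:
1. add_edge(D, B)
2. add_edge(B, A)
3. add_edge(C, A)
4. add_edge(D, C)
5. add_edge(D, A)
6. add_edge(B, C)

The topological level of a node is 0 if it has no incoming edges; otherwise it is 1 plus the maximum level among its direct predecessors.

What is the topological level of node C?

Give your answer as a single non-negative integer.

Op 1: add_edge(D, B). Edges now: 1
Op 2: add_edge(B, A). Edges now: 2
Op 3: add_edge(C, A). Edges now: 3
Op 4: add_edge(D, C). Edges now: 4
Op 5: add_edge(D, A). Edges now: 5
Op 6: add_edge(B, C). Edges now: 6
Compute levels (Kahn BFS):
  sources (in-degree 0): D
  process D: level=0
    D->A: in-degree(A)=2, level(A)>=1
    D->B: in-degree(B)=0, level(B)=1, enqueue
    D->C: in-degree(C)=1, level(C)>=1
  process B: level=1
    B->A: in-degree(A)=1, level(A)>=2
    B->C: in-degree(C)=0, level(C)=2, enqueue
  process C: level=2
    C->A: in-degree(A)=0, level(A)=3, enqueue
  process A: level=3
All levels: A:3, B:1, C:2, D:0
level(C) = 2

Answer: 2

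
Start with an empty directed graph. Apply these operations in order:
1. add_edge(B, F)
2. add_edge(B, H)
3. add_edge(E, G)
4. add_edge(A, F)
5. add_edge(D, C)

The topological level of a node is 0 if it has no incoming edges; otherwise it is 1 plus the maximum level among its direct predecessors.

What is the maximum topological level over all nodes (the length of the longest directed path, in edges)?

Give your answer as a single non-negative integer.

Op 1: add_edge(B, F). Edges now: 1
Op 2: add_edge(B, H). Edges now: 2
Op 3: add_edge(E, G). Edges now: 3
Op 4: add_edge(A, F). Edges now: 4
Op 5: add_edge(D, C). Edges now: 5
Compute levels (Kahn BFS):
  sources (in-degree 0): A, B, D, E
  process A: level=0
    A->F: in-degree(F)=1, level(F)>=1
  process B: level=0
    B->F: in-degree(F)=0, level(F)=1, enqueue
    B->H: in-degree(H)=0, level(H)=1, enqueue
  process D: level=0
    D->C: in-degree(C)=0, level(C)=1, enqueue
  process E: level=0
    E->G: in-degree(G)=0, level(G)=1, enqueue
  process F: level=1
  process H: level=1
  process C: level=1
  process G: level=1
All levels: A:0, B:0, C:1, D:0, E:0, F:1, G:1, H:1
max level = 1

Answer: 1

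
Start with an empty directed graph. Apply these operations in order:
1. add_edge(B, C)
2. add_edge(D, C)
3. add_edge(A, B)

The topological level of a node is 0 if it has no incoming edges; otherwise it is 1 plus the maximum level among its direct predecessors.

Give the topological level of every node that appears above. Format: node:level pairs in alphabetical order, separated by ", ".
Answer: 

Op 1: add_edge(B, C). Edges now: 1
Op 2: add_edge(D, C). Edges now: 2
Op 3: add_edge(A, B). Edges now: 3
Compute levels (Kahn BFS):
  sources (in-degree 0): A, D
  process A: level=0
    A->B: in-degree(B)=0, level(B)=1, enqueue
  process D: level=0
    D->C: in-degree(C)=1, level(C)>=1
  process B: level=1
    B->C: in-degree(C)=0, level(C)=2, enqueue
  process C: level=2
All levels: A:0, B:1, C:2, D:0

Answer: A:0, B:1, C:2, D:0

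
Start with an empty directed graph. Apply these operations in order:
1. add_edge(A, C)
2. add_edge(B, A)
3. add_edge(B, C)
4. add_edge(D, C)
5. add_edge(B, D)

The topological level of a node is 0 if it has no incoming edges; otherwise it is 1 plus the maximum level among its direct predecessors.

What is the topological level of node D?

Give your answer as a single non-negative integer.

Op 1: add_edge(A, C). Edges now: 1
Op 2: add_edge(B, A). Edges now: 2
Op 3: add_edge(B, C). Edges now: 3
Op 4: add_edge(D, C). Edges now: 4
Op 5: add_edge(B, D). Edges now: 5
Compute levels (Kahn BFS):
  sources (in-degree 0): B
  process B: level=0
    B->A: in-degree(A)=0, level(A)=1, enqueue
    B->C: in-degree(C)=2, level(C)>=1
    B->D: in-degree(D)=0, level(D)=1, enqueue
  process A: level=1
    A->C: in-degree(C)=1, level(C)>=2
  process D: level=1
    D->C: in-degree(C)=0, level(C)=2, enqueue
  process C: level=2
All levels: A:1, B:0, C:2, D:1
level(D) = 1

Answer: 1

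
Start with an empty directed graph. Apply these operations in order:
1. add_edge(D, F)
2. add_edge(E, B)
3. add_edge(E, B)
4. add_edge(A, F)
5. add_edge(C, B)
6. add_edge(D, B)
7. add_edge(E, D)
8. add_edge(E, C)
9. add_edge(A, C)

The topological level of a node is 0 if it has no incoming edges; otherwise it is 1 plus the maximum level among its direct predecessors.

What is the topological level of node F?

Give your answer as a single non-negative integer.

Op 1: add_edge(D, F). Edges now: 1
Op 2: add_edge(E, B). Edges now: 2
Op 3: add_edge(E, B) (duplicate, no change). Edges now: 2
Op 4: add_edge(A, F). Edges now: 3
Op 5: add_edge(C, B). Edges now: 4
Op 6: add_edge(D, B). Edges now: 5
Op 7: add_edge(E, D). Edges now: 6
Op 8: add_edge(E, C). Edges now: 7
Op 9: add_edge(A, C). Edges now: 8
Compute levels (Kahn BFS):
  sources (in-degree 0): A, E
  process A: level=0
    A->C: in-degree(C)=1, level(C)>=1
    A->F: in-degree(F)=1, level(F)>=1
  process E: level=0
    E->B: in-degree(B)=2, level(B)>=1
    E->C: in-degree(C)=0, level(C)=1, enqueue
    E->D: in-degree(D)=0, level(D)=1, enqueue
  process C: level=1
    C->B: in-degree(B)=1, level(B)>=2
  process D: level=1
    D->B: in-degree(B)=0, level(B)=2, enqueue
    D->F: in-degree(F)=0, level(F)=2, enqueue
  process B: level=2
  process F: level=2
All levels: A:0, B:2, C:1, D:1, E:0, F:2
level(F) = 2

Answer: 2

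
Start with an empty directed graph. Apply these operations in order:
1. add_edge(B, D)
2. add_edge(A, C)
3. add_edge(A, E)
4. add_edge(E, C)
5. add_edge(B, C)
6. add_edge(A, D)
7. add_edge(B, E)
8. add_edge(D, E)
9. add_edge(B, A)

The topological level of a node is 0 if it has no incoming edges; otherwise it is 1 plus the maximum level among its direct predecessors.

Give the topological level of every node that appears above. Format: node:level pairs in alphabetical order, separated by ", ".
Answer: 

Answer: A:1, B:0, C:4, D:2, E:3

Derivation:
Op 1: add_edge(B, D). Edges now: 1
Op 2: add_edge(A, C). Edges now: 2
Op 3: add_edge(A, E). Edges now: 3
Op 4: add_edge(E, C). Edges now: 4
Op 5: add_edge(B, C). Edges now: 5
Op 6: add_edge(A, D). Edges now: 6
Op 7: add_edge(B, E). Edges now: 7
Op 8: add_edge(D, E). Edges now: 8
Op 9: add_edge(B, A). Edges now: 9
Compute levels (Kahn BFS):
  sources (in-degree 0): B
  process B: level=0
    B->A: in-degree(A)=0, level(A)=1, enqueue
    B->C: in-degree(C)=2, level(C)>=1
    B->D: in-degree(D)=1, level(D)>=1
    B->E: in-degree(E)=2, level(E)>=1
  process A: level=1
    A->C: in-degree(C)=1, level(C)>=2
    A->D: in-degree(D)=0, level(D)=2, enqueue
    A->E: in-degree(E)=1, level(E)>=2
  process D: level=2
    D->E: in-degree(E)=0, level(E)=3, enqueue
  process E: level=3
    E->C: in-degree(C)=0, level(C)=4, enqueue
  process C: level=4
All levels: A:1, B:0, C:4, D:2, E:3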